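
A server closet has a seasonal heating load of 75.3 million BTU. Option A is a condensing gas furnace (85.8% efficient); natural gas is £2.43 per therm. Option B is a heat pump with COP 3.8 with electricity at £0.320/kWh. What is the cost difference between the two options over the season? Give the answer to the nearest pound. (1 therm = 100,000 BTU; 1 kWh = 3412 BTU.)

Heat load = 75.3 × 10⁶ BTU = 75,300,000 BTU
Gas: input = 75,300,000 / 0.858 = 87,762,238 BTU = 877.6 therm → 877.6 × £2.43 = £2,132.62
Heat pump: 75,300,000 BTU / 3412 = 22,070 kWh heat; / 3.8 = 5,808 kWh in → × £0.320 = £1,858.46
Difference = |£2,132.62 − £1,858.46| = £274.17 ≈ £274

£274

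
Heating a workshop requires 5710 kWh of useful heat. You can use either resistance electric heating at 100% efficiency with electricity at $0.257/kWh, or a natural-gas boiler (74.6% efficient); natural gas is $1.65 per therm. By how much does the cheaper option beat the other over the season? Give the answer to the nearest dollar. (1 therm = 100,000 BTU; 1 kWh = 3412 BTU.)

$1037

Heat load = 5710 kWh × 3412 = 19,482,520 BTU
Gas: input = 19,482,520 / 0.746 = 26,115,979 BTU = 261.2 therm → 261.2 × $1.65 = $430.91
Electric: 19,482,520 BTU / 3412 = 5,710 kWh → × $0.257 = $1,467.47
Difference = |$430.91 − $1,467.47| = $1,036.56 ≈ $1037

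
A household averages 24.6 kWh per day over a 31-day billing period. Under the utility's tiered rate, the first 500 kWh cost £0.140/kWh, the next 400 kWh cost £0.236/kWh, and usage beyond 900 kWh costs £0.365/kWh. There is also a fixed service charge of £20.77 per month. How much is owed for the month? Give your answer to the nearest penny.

Usage = 24.6 kWh/day × 31 days = 762.6 kWh
First 500 kWh × £0.140 = £70.00
Next 262.6 kWh × £0.236 = £61.97
Remaining tier: 0 kWh (not reached)
Energy charge = £131.97; + service £20.77 = £152.74

£152.74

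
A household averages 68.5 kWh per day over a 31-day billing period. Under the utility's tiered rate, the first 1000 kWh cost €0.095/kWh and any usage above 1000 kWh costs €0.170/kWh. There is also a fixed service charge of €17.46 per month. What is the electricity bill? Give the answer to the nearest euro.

€303

Usage = 68.5 kWh/day × 31 days = 2123.5 kWh
First 1000 kWh × €0.095 = €95.00
Remaining 1123.5 kWh × €0.170 = €191.00
Energy charge = €286.00; + service €17.46 = €303.45 ≈ €303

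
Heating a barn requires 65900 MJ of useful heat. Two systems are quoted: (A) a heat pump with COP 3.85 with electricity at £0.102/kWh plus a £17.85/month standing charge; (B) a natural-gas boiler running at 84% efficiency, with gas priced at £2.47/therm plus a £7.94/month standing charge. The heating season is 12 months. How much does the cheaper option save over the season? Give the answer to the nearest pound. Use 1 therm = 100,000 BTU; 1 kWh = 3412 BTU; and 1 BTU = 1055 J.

Heat load = 65900 MJ = 65,900,000,000 J / 1055 = 62,464,455 BTU
Gas: input = 62,464,455 / 0.84 = 74,362,446 BTU = 743.6 therm → 743.6 × £2.47 = £1,836.75; + 12 × £7.94 standing = £1,932.03
Heat pump: 62,464,455 BTU / 3412 = 18,310 kWh heat; / 3.85 = 4,755 kWh in → × £0.102 = £485.02; + 12 × £17.85 standing = £699.22
Difference = |£1,932.03 − £699.22| = £1,232.81 ≈ £1233

£1233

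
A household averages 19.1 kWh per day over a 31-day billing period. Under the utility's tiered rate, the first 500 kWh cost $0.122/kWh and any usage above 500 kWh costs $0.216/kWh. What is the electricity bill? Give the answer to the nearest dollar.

$81

Usage = 19.1 kWh/day × 31 days = 592.1 kWh
First 500 kWh × $0.122 = $61.00
Remaining 92.1 kWh × $0.216 = $19.89
Total = $80.89 ≈ $81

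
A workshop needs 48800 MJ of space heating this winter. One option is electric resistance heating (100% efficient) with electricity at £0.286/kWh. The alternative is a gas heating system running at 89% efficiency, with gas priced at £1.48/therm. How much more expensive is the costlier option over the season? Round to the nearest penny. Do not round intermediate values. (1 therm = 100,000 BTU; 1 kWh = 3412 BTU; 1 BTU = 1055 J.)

Heat load = 48800 MJ = 48,800,000,000 J / 1055 = 46,255,924 BTU
Gas: input = 46,255,924 / 0.89 = 51,972,949 BTU = 519.7 therm → 519.7 × £1.48 = £769.20
Electric: 46,255,924 BTU / 3412 = 13,560 kWh → × £0.286 = £3,877.26
Difference = |£769.20 − £3,877.26| = £3,108.06

£3108.06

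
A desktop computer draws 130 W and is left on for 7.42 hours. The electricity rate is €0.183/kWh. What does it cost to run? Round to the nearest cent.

€0.18

Energy = 130 W × 7.42 h = 965 Wh = 0.9646 kWh
Cost = 0.9646 kWh × €0.183/kWh = €0.18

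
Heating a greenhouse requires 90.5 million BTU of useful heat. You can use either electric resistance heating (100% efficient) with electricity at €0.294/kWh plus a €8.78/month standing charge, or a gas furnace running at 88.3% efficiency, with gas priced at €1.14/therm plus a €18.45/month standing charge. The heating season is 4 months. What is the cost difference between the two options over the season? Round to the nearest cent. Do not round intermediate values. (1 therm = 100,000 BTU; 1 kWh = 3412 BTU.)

Heat load = 90.5 × 10⁶ BTU = 90,500,000 BTU
Gas: input = 90,500,000 / 0.883 = 102,491,506 BTU = 1,025 therm → 1,025 × €1.14 = €1,168.40; + 4 × €18.45 standing = €1,242.20
Electric: 90,500,000 BTU / 3412 = 26,520 kWh → × €0.294 = €7,798.07; + 4 × €8.78 standing = €7,833.19
Difference = |€1,242.20 − €7,833.19| = €6,590.98

€6590.98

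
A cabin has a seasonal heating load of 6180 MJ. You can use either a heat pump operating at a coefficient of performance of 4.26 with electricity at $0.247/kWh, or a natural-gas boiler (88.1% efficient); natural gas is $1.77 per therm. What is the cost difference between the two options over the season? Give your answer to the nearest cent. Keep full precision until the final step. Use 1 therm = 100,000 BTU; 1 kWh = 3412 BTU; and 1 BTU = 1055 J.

Heat load = 6180 MJ = 6,180,000,000 J / 1055 = 5,857,820 BTU
Gas: input = 5,857,820 / 0.881 = 6,649,058 BTU = 66.49 therm → 66.49 × $1.77 = $117.69
Heat pump: 5,857,820 BTU / 3412 = 1,717 kWh heat; / 4.26 = 403 kWh in → × $0.247 = $99.54
Difference = |$117.69 − $99.54| = $18.14

$18.14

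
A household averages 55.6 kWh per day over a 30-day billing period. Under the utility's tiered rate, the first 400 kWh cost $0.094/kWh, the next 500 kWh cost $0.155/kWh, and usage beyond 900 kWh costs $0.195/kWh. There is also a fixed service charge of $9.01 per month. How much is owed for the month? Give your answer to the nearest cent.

$273.87

Usage = 55.6 kWh/day × 30 days = 1668 kWh
First 400 kWh × $0.094 = $37.60
Next 500 kWh × $0.155 = $77.50
Remaining 768 kWh × $0.195 = $149.76
Energy charge = $264.86; + service $9.01 = $273.87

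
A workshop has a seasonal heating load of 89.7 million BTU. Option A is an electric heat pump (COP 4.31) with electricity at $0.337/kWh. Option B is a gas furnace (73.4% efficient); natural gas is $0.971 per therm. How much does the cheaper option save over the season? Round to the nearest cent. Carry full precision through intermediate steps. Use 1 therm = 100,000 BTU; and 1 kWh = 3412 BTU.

Heat load = 89.7 × 10⁶ BTU = 89,700,000 BTU
Gas: input = 89,700,000 / 0.734 = 122,207,084 BTU = 1,222 therm → 1,222 × $0.971 = $1,186.63
Heat pump: 89,700,000 BTU / 3412 = 26,290 kWh heat; / 4.31 = 6,100 kWh in → × $0.337 = $2,055.59
Difference = |$1,186.63 − $2,055.59| = $868.96

$868.96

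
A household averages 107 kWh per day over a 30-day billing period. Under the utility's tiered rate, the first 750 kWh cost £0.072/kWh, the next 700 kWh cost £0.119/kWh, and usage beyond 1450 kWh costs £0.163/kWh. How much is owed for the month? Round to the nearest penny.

£424.18

Usage = 107 kWh/day × 30 days = 3210 kWh
First 750 kWh × £0.072 = £54.00
Next 700 kWh × £0.119 = £83.30
Remaining 1760 kWh × £0.163 = £286.88
Total = £424.18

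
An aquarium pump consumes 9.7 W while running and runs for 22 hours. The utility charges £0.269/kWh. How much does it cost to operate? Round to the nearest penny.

Energy = 9.7 W × 22 h = 213 Wh = 0.2134 kWh
Cost = 0.2134 kWh × £0.269/kWh = £0.06

£0.06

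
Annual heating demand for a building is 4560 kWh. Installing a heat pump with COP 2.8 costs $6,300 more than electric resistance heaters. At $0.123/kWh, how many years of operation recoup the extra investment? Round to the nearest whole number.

17 years

Resistance: 4560 kWh × $0.123 = $560.88/yr
Heat pump: 4560 / 2.8 = 1629 kWh in → × $0.123 = $200.31/yr
Annual savings = $360.57
Payback = $6,300 / $360.57 = 17.5 years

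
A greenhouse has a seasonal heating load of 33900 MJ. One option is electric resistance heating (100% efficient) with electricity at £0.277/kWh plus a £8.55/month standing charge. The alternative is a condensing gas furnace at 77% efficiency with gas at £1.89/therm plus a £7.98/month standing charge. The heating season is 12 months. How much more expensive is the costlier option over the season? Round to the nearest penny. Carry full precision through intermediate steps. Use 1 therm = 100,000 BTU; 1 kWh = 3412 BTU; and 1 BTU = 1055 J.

£1826.79

Heat load = 33900 MJ = 33,900,000,000 J / 1055 = 32,132,701 BTU
Gas: input = 32,132,701 / 0.77 = 41,730,781 BTU = 417.3 therm → 417.3 × £1.89 = £788.71; + 12 × £7.98 standing = £884.47
Electric: 32,132,701 BTU / 3412 = 9,418 kWh → × £0.277 = £2,608.66; + 12 × £8.55 standing = £2,711.26
Difference = |£884.47 − £2,711.26| = £1,826.79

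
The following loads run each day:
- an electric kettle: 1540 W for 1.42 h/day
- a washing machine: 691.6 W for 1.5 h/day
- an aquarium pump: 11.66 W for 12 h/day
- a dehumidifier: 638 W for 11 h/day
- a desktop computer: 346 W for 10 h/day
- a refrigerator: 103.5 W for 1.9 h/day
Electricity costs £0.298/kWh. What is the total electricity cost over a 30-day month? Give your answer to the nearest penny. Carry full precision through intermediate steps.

electric kettle: 1540 W × 1.42 h × 30 d = 65,604 Wh = 65.6 kWh
washing machine: 691.6 W × 1.5 h × 30 d = 31,122 Wh = 31.12 kWh
aquarium pump: 11.66 W × 12 h × 30 d = 4,198 Wh = 4.198 kWh
dehumidifier: 638 W × 11 h × 30 d = 210,540 Wh = 210.5 kWh
desktop computer: 346 W × 10 h × 30 d = 103,800 Wh = 103.8 kWh
refrigerator: 103.5 W × 1.9 h × 30 d = 5,899 Wh = 5.899 kWh
Total energy = 65.6 + 31.12 + 4.198 + 210.5 + 103.8 + 5.899 = 421.2 kWh
Cost = 421.2 kWh × £0.298 = £125.51

£125.51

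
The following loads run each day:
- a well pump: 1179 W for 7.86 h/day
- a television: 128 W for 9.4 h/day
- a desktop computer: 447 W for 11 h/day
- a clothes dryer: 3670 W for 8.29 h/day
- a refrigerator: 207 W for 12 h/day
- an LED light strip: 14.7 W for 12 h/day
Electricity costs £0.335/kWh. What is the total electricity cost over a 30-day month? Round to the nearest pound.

£487

well pump: 1179 W × 7.86 h × 30 d = 278,008 Wh = 278 kWh
television: 128 W × 9.4 h × 30 d = 36,096 Wh = 36.1 kWh
desktop computer: 447 W × 11 h × 30 d = 147,510 Wh = 147.5 kWh
clothes dryer: 3670 W × 8.29 h × 30 d = 912,729 Wh = 912.7 kWh
refrigerator: 207 W × 12 h × 30 d = 74,520 Wh = 74.52 kWh
LED light strip: 14.7 W × 12 h × 30 d = 5,292 Wh = 5.292 kWh
Total energy = 278 + 36.1 + 147.5 + 912.7 + 74.52 + 5.292 = 1,454 kWh
Cost = 1,454 kWh × £0.335 = £487.14 ≈ £487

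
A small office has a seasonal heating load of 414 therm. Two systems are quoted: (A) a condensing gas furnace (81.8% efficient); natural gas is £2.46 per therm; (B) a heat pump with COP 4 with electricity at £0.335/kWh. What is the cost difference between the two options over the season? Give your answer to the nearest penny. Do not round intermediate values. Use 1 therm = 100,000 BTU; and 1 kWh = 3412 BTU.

Heat load = 414 therm × 100,000 = 41,400,000 BTU
Gas: input = 41,400,000 / 0.818 = 50,611,247 BTU = 506.1 therm → 506.1 × £2.46 = £1,245.04
Heat pump: 41,400,000 BTU / 3412 = 12,130 kWh heat; / 4 = 3,033 kWh in → × £0.335 = £1,016.19
Difference = |£1,245.04 − £1,016.19| = £228.84

£228.84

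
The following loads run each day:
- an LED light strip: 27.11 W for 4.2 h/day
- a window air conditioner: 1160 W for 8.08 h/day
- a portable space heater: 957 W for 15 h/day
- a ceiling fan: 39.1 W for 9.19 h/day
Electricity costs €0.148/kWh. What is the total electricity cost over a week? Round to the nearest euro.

€25

LED light strip: 27.11 W × 4.2 h × 7 d = 797 Wh = 0.797 kWh
window air conditioner: 1160 W × 8.08 h × 7 d = 65,610 Wh = 65.61 kWh
portable space heater: 957 W × 15 h × 7 d = 100,485 Wh = 100.5 kWh
ceiling fan: 39.1 W × 9.19 h × 7 d = 2,515 Wh = 2.515 kWh
Total energy = 0.797 + 65.61 + 100.5 + 2.515 = 169.4 kWh
Cost = 169.4 kWh × €0.148 = €25.07 ≈ €25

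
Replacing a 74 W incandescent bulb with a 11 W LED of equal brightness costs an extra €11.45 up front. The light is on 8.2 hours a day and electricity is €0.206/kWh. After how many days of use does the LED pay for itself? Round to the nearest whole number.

Power saved = 74 − 11 = 63 W
Daily energy saved = 63 W × 8.2 h = 516.6 Wh = 0.5166 kWh
Daily savings = 0.5166 × €0.206 = €0.1064
Payback = €11.45 / €0.1064 per day = 107.6 days

108 days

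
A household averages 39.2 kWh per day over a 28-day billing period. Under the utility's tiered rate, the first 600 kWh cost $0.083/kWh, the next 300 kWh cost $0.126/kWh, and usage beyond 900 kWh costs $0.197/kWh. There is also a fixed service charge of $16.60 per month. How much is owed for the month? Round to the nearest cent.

Usage = 39.2 kWh/day × 28 days = 1097.6 kWh
First 600 kWh × $0.083 = $49.80
Next 300 kWh × $0.126 = $37.80
Remaining 197.6 kWh × $0.197 = $38.93
Energy charge = $126.53; + service $16.60 = $143.13

$143.13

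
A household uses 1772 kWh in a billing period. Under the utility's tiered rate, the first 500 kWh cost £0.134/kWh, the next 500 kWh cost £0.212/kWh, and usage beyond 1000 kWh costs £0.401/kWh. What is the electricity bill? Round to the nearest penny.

£482.57

First 500 kWh × £0.134 = £67.00
Next 500 kWh × £0.212 = £106.00
Remaining 772 kWh × £0.401 = £309.57
Total = £482.57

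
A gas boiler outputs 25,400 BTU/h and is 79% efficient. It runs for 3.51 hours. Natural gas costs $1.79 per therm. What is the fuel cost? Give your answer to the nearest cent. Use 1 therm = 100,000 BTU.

Heat delivered = 25,400 BTU/h × 3.51 h = 89,154 BTU
Gas input = 89,154 / 0.79 = 112,853 BTU
= 112,853 / 100,000 = 1.129 therm
Cost = 1.129 × $1.79/therm = $2.02

$2.02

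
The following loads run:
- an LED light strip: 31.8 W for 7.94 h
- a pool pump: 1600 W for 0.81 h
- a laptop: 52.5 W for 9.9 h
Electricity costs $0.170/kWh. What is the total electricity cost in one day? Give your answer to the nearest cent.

$0.35

LED light strip: 31.8 W × 7.94 h = 252 Wh = 0.2525 kWh
pool pump: 1600 W × 0.81 h = 1,296 Wh = 1.296 kWh
laptop: 52.5 W × 9.9 h = 520 Wh = 0.5198 kWh
Total energy = 0.2525 + 1.296 + 0.5198 = 2.068 kWh
Cost = 2.068 kWh × $0.170 = $0.35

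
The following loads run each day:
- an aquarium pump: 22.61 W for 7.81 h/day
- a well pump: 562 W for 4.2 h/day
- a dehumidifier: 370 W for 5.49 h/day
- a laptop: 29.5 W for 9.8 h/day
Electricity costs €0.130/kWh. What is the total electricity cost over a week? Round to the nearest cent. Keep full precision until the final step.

€4.42

aquarium pump: 22.61 W × 7.81 h × 7 d = 1,236 Wh = 1.236 kWh
well pump: 562 W × 4.2 h × 7 d = 16,523 Wh = 16.52 kWh
dehumidifier: 370 W × 5.49 h × 7 d = 14,219 Wh = 14.22 kWh
laptop: 29.5 W × 9.8 h × 7 d = 2,024 Wh = 2.024 kWh
Total energy = 1.236 + 16.52 + 14.22 + 2.024 = 34 kWh
Cost = 34 kWh × €0.130 = €4.42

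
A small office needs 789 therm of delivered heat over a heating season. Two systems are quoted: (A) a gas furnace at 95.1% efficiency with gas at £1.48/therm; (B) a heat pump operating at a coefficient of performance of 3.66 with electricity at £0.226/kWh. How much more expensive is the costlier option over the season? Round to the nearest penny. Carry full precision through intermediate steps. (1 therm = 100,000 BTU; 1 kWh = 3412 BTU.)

Heat load = 789 therm × 100,000 = 78,900,000 BTU
Gas: input = 78,900,000 / 0.951 = 82,965,300 BTU = 829.7 therm → 829.7 × £1.48 = £1,227.89
Heat pump: 78,900,000 BTU / 3412 = 23,120 kWh heat; / 3.66 = 6,318 kWh in → × £0.226 = £1,427.89
Difference = |£1,227.89 − £1,427.89| = £200.01

£200.01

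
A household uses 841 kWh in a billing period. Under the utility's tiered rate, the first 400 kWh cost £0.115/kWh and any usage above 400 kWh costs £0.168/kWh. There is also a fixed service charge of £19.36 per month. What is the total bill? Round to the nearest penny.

First 400 kWh × £0.115 = £46.00
Remaining 441 kWh × £0.168 = £74.09
Energy charge = £120.09; + service £19.36 = £139.45

£139.45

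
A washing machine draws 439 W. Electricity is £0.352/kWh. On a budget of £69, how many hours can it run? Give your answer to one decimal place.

446.5 h

Energy budget = £69 / £0.352 per kWh = 196 kWh = 196,023 Wh
Runtime = 196,023 Wh / 439 W = 446.5 h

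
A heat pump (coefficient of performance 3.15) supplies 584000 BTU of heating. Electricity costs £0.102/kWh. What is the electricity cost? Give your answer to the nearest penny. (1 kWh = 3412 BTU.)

£5.54

Heat delivered = 584,000 BTU / 3412 = 171.2 kWh
Electrical input = 171.2 kWh / 3.15 = 54.34 kWh
Cost = 54.34 × £0.102/kWh = £5.54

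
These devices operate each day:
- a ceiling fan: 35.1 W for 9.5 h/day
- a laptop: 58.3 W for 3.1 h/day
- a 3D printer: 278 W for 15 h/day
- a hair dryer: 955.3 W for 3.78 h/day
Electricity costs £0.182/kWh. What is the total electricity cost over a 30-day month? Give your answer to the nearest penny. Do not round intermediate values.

ceiling fan: 35.1 W × 9.5 h × 30 d = 10,004 Wh = 10 kWh
laptop: 58.3 W × 3.1 h × 30 d = 5,422 Wh = 5.422 kWh
3D printer: 278 W × 15 h × 30 d = 125,100 Wh = 125.1 kWh
hair dryer: 955.3 W × 3.78 h × 30 d = 108,331 Wh = 108.3 kWh
Total energy = 10 + 5.422 + 125.1 + 108.3 = 248.9 kWh
Cost = 248.9 kWh × £0.182 = £45.29

£45.29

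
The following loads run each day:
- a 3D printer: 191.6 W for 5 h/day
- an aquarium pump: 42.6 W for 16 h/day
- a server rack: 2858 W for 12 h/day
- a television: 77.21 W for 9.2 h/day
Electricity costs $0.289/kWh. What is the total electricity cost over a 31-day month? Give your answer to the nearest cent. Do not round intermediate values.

3D printer: 191.6 W × 5 h × 31 d = 29,698 Wh = 29.7 kWh
aquarium pump: 42.6 W × 16 h × 31 d = 21,130 Wh = 21.13 kWh
server rack: 2858 W × 12 h × 31 d = 1,063,176 Wh = 1,063 kWh
television: 77.21 W × 9.2 h × 31 d = 22,020 Wh = 22.02 kWh
Total energy = 29.7 + 21.13 + 1,063 + 22.02 = 1,136 kWh
Cost = 1,136 kWh × $0.289 = $328.31

$328.31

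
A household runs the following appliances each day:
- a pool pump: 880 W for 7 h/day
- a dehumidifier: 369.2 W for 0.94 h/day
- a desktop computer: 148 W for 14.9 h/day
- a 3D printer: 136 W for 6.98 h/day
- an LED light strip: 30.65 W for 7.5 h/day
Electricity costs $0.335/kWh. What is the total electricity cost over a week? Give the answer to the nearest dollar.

$23

pool pump: 880 W × 7 h × 7 d = 43,120 Wh = 43.12 kWh
dehumidifier: 369.2 W × 0.94 h × 7 d = 2,429 Wh = 2.429 kWh
desktop computer: 148 W × 14.9 h × 7 d = 15,436 Wh = 15.44 kWh
3D printer: 136 W × 6.98 h × 7 d = 6,645 Wh = 6.645 kWh
LED light strip: 30.65 W × 7.5 h × 7 d = 1,609 Wh = 1.609 kWh
Total energy = 43.12 + 2.429 + 15.44 + 6.645 + 1.609 = 69.24 kWh
Cost = 69.24 kWh × $0.335 = $23.20 ≈ $23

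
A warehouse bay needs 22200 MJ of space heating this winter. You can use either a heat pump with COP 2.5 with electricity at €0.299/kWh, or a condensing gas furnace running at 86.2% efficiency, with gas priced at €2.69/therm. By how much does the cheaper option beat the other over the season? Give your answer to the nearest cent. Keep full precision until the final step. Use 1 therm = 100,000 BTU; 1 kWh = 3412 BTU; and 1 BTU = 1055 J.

€80.94

Heat load = 22200 MJ = 22,200,000,000 J / 1055 = 21,042,654 BTU
Gas: input = 21,042,654 / 0.862 = 24,411,432 BTU = 244.1 therm → 244.1 × €2.69 = €656.67
Heat pump: 21,042,654 BTU / 3412 = 6,167 kWh heat; / 2.5 = 2,467 kWh in → × €0.299 = €737.60
Difference = |€656.67 − €737.60| = €80.94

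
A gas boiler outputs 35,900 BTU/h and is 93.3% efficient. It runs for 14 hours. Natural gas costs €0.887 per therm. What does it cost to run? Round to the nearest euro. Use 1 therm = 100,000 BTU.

Heat delivered = 35,900 BTU/h × 14 h = 502,600 BTU
Gas input = 502,600 / 0.933 = 538,692 BTU
= 538,692 / 100,000 = 5.387 therm
Cost = 5.387 × €0.887/therm = €4.78 ≈ €5

€5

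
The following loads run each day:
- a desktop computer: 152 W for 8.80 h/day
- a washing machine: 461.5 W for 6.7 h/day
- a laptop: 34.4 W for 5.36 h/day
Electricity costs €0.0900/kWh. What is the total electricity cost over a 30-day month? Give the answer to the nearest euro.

desktop computer: 152 W × 8.80 h × 30 d = 40,128 Wh = 40.13 kWh
washing machine: 461.5 W × 6.7 h × 30 d = 92,762 Wh = 92.76 kWh
laptop: 34.4 W × 5.36 h × 30 d = 5,532 Wh = 5.532 kWh
Total energy = 40.13 + 92.76 + 5.532 = 138.4 kWh
Cost = 138.4 kWh × €0.0900 = €12.46 ≈ €12

€12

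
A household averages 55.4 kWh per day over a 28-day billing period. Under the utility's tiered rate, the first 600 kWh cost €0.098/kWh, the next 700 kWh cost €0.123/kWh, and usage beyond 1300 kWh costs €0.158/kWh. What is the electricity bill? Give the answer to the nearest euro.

Usage = 55.4 kWh/day × 28 days = 1551.2 kWh
First 600 kWh × €0.098 = €58.80
Next 700 kWh × €0.123 = €86.10
Remaining 251.2 kWh × €0.158 = €39.69
Total = €184.59 ≈ €185

€185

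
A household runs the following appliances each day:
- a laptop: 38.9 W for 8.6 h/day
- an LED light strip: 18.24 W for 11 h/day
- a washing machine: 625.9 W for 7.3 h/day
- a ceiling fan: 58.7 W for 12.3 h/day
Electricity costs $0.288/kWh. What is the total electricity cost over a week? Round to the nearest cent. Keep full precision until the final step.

$11.75

laptop: 38.9 W × 8.6 h × 7 d = 2,342 Wh = 2.342 kWh
LED light strip: 18.24 W × 11 h × 7 d = 1,404 Wh = 1.404 kWh
washing machine: 625.9 W × 7.3 h × 7 d = 31,983 Wh = 31.98 kWh
ceiling fan: 58.7 W × 12.3 h × 7 d = 5,054 Wh = 5.054 kWh
Total energy = 2.342 + 1.404 + 31.98 + 5.054 = 40.78 kWh
Cost = 40.78 kWh × $0.288 = $11.75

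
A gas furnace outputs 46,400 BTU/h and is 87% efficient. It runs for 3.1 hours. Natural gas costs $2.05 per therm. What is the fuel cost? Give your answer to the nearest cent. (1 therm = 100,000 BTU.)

$3.39

Heat delivered = 46,400 BTU/h × 3.1 h = 143,840 BTU
Gas input = 143,840 / 0.87 = 165,333 BTU
= 165,333 / 100,000 = 1.653 therm
Cost = 1.653 × $2.05/therm = $3.39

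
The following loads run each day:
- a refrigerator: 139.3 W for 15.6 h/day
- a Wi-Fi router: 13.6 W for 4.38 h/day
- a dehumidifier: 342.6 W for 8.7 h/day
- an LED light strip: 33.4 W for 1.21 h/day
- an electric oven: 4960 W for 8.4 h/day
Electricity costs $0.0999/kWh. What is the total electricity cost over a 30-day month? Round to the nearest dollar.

$141

refrigerator: 139.3 W × 15.6 h × 30 d = 65,192 Wh = 65.19 kWh
Wi-Fi router: 13.6 W × 4.38 h × 30 d = 1,787 Wh = 1.787 kWh
dehumidifier: 342.6 W × 8.7 h × 30 d = 89,419 Wh = 89.42 kWh
LED light strip: 33.4 W × 1.21 h × 30 d = 1,212 Wh = 1.212 kWh
electric oven: 4960 W × 8.4 h × 30 d = 1,249,920 Wh = 1,250 kWh
Total energy = 65.19 + 1.787 + 89.42 + 1.212 + 1,250 = 1,408 kWh
Cost = 1,408 kWh × $0.0999 = $140.61 ≈ $141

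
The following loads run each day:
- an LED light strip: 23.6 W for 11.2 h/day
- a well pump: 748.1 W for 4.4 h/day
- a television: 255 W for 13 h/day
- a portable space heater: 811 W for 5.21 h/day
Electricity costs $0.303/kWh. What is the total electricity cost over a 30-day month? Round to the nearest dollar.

$101

LED light strip: 23.6 W × 11.2 h × 30 d = 7,930 Wh = 7.93 kWh
well pump: 748.1 W × 4.4 h × 30 d = 98,749 Wh = 98.75 kWh
television: 255 W × 13 h × 30 d = 99,450 Wh = 99.45 kWh
portable space heater: 811 W × 5.21 h × 30 d = 126,759 Wh = 126.8 kWh
Total energy = 7.93 + 98.75 + 99.45 + 126.8 = 332.9 kWh
Cost = 332.9 kWh × $0.303 = $100.87 ≈ $101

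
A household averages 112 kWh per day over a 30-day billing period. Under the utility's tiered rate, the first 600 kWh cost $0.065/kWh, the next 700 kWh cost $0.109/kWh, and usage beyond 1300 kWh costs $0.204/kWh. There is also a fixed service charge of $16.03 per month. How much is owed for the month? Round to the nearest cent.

$551.57

Usage = 112 kWh/day × 30 days = 3360 kWh
First 600 kWh × $0.065 = $39.00
Next 700 kWh × $0.109 = $76.30
Remaining 2060 kWh × $0.204 = $420.24
Energy charge = $535.54; + service $16.03 = $551.57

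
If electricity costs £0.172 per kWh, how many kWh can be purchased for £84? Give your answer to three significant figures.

£84 / £0.172 per kWh = 488.4 kWh

488 kWh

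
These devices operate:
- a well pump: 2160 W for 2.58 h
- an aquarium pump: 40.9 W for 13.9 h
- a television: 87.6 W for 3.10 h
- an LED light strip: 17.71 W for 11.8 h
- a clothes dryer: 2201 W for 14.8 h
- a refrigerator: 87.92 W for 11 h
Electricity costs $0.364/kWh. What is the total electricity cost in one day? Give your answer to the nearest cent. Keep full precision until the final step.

$14.62

well pump: 2160 W × 2.58 h = 5,573 Wh = 5.573 kWh
aquarium pump: 40.9 W × 13.9 h = 569 Wh = 0.5685 kWh
television: 87.6 W × 3.10 h = 272 Wh = 0.2716 kWh
LED light strip: 17.71 W × 11.8 h = 209 Wh = 0.209 kWh
clothes dryer: 2201 W × 14.8 h = 32,575 Wh = 32.57 kWh
refrigerator: 87.92 W × 11 h = 967 Wh = 0.9671 kWh
Total energy = 5.573 + 0.5685 + 0.2716 + 0.209 + 32.57 + 0.9671 = 40.16 kWh
Cost = 40.16 kWh × $0.364 = $14.62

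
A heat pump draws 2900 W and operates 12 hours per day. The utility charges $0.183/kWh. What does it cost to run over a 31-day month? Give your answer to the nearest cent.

$197.42

Energy = 2900 W × 12 h/day × 31 days = 1,078,800 Wh = 1,079 kWh
Cost = 1,079 kWh × $0.183/kWh = $197.42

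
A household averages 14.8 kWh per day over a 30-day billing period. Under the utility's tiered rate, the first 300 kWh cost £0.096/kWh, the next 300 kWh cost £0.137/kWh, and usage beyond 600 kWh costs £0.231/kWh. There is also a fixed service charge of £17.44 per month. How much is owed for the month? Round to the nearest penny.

Usage = 14.8 kWh/day × 30 days = 444 kWh
First 300 kWh × £0.096 = £28.80
Next 144 kWh × £0.137 = £19.73
Remaining tier: 0 kWh (not reached)
Energy charge = £48.53; + service £17.44 = £65.97

£65.97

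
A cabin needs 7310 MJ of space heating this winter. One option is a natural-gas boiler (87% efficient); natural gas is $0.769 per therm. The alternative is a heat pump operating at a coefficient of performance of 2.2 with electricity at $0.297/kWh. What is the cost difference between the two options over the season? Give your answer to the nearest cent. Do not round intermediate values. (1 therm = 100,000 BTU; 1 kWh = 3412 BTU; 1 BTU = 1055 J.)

$212.91

Heat load = 7310 MJ = 7,310,000,000 J / 1055 = 6,928,910 BTU
Gas: input = 6,928,910 / 0.87 = 7,964,264 BTU = 79.64 therm → 79.64 × $0.769 = $61.25
Heat pump: 6,928,910 BTU / 3412 = 2,031 kWh heat; / 2.2 = 923.1 kWh in → × $0.297 = $274.15
Difference = |$61.25 − $274.15| = $212.91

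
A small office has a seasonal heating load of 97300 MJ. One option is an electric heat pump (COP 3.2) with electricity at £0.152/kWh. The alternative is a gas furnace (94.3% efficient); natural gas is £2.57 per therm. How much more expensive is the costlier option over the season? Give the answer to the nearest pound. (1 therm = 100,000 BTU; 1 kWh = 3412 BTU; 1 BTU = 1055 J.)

Heat load = 97300 MJ = 97,300,000,000 J / 1055 = 92,227,488 BTU
Gas: input = 92,227,488 / 0.943 = 97,802,214 BTU = 978 therm → 978 × £2.57 = £2,513.52
Heat pump: 92,227,488 BTU / 3412 = 27,030 kWh heat; / 3.2 = 8,447 kWh in → × £0.152 = £1,283.94
Difference = |£2,513.52 − £1,283.94| = £1,229.58 ≈ £1230

£1230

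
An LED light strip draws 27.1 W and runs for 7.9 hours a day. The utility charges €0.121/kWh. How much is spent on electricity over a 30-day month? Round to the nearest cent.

€0.78

Energy = 27.1 W × 7.9 h/day × 30 days = 6,423 Wh = 6.423 kWh
Cost = 6.423 kWh × €0.121/kWh = €0.78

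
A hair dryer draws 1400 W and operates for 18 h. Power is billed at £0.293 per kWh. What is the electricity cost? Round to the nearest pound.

£7

Energy = 1400 W × 18 h = 25,200 Wh = 25.2 kWh
Cost = 25.2 kWh × £0.293/kWh = £7.38 ≈ £7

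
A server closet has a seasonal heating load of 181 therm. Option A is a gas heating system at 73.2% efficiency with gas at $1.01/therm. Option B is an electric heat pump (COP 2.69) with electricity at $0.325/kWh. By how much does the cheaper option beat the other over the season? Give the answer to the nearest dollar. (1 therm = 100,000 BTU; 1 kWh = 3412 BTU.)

Heat load = 181 therm × 100,000 = 18,100,000 BTU
Gas: input = 18,100,000 / 0.732 = 24,726,776 BTU = 247.3 therm → 247.3 × $1.01 = $249.74
Heat pump: 18,100,000 BTU / 3412 = 5,305 kWh heat; / 2.69 = 1,972 kWh in → × $0.325 = $640.92
Difference = |$249.74 − $640.92| = $391.17 ≈ $391

$391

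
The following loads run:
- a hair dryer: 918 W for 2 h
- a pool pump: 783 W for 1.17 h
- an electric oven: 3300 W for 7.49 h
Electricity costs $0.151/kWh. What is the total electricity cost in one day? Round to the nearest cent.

hair dryer: 918 W × 2 h = 1,836 Wh = 1.836 kWh
pool pump: 783 W × 1.17 h = 916 Wh = 0.9161 kWh
electric oven: 3300 W × 7.49 h = 24,717 Wh = 24.72 kWh
Total energy = 1.836 + 0.9161 + 24.72 = 27.47 kWh
Cost = 27.47 kWh × $0.151 = $4.15

$4.15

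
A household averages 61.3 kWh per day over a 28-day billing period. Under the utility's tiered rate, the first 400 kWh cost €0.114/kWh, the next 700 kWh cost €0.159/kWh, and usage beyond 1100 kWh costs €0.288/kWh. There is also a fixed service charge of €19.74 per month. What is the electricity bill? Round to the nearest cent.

€354.16

Usage = 61.3 kWh/day × 28 days = 1716.4 kWh
First 400 kWh × €0.114 = €45.60
Next 700 kWh × €0.159 = €111.30
Remaining 616.4 kWh × €0.288 = €177.52
Energy charge = €334.42; + service €19.74 = €354.16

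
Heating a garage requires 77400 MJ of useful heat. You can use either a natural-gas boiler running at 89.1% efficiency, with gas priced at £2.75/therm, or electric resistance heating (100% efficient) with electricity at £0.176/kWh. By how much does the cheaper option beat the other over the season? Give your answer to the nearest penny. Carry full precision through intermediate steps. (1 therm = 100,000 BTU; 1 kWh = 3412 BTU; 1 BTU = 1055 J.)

Heat load = 77400 MJ = 77,400,000,000 J / 1055 = 73,364,929 BTU
Gas: input = 73,364,929 / 0.891 = 82,339,988 BTU = 823.4 therm → 823.4 × £2.75 = £2,264.35
Electric: 73,364,929 BTU / 3412 = 21,500 kWh → × £0.176 = £3,784.36
Difference = |£2,264.35 − £3,784.36| = £1,520.01

£1520.01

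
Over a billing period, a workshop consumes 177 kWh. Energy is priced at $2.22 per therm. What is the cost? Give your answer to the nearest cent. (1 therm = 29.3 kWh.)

$13.41

177 kWh × (0.03413 therm/kWh) = 6.041 therm
Cost = 6.041 therm × $2.22/therm = $13.41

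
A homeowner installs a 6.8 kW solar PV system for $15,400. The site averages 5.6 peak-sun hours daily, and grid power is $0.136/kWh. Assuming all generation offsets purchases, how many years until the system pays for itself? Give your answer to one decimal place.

8.1 years

Daily generation = 6.8 kW × 5.6 h = 38.08 kWh
Annual generation = 38.08 × 365 = 13899 kWh
Annual savings = 13899 × $0.136 = $1,890.29
Payback = $15,400 / $1,890.29 = 8.15 years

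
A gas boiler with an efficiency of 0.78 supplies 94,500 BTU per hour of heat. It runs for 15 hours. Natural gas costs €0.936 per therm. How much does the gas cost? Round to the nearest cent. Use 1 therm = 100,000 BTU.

€17.01

Heat delivered = 94,500 BTU/h × 15 h = 1,417,500 BTU
Gas input = 1,417,500 / 0.78 = 1,817,308 BTU
= 1,817,308 / 100,000 = 18.17 therm
Cost = 18.17 × €0.936/therm = €17.01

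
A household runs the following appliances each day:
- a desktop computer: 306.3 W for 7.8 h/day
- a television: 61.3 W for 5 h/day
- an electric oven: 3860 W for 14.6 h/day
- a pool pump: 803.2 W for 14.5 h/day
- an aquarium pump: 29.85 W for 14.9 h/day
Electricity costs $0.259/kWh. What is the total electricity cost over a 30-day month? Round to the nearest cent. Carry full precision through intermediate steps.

$552.78

desktop computer: 306.3 W × 7.8 h × 30 d = 71,674 Wh = 71.67 kWh
television: 61.3 W × 5 h × 30 d = 9,195 Wh = 9.195 kWh
electric oven: 3860 W × 14.6 h × 30 d = 1,690,680 Wh = 1,691 kWh
pool pump: 803.2 W × 14.5 h × 30 d = 349,392 Wh = 349.4 kWh
aquarium pump: 29.85 W × 14.9 h × 30 d = 13,343 Wh = 13.34 kWh
Total energy = 71.67 + 9.195 + 1,691 + 349.4 + 13.34 = 2,134 kWh
Cost = 2,134 kWh × $0.259 = $552.78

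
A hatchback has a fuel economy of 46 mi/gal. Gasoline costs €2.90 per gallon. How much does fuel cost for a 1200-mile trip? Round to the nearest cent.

€75.65

Fuel = 1200 mi / 46 mpg = 26.09 gal
Cost = 26.09 gal × €2.90/gal = €75.65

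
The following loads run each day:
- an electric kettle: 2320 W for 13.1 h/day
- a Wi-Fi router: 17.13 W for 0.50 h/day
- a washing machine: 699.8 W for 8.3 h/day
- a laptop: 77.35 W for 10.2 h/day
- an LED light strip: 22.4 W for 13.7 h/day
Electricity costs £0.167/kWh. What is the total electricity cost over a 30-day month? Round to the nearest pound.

electric kettle: 2320 W × 13.1 h × 30 d = 911,760 Wh = 911.8 kWh
Wi-Fi router: 17.13 W × 0.50 h × 30 d = 257 Wh = 0.257 kWh
washing machine: 699.8 W × 8.3 h × 30 d = 174,250 Wh = 174.3 kWh
laptop: 77.35 W × 10.2 h × 30 d = 23,669 Wh = 23.67 kWh
LED light strip: 22.4 W × 13.7 h × 30 d = 9,206 Wh = 9.206 kWh
Total energy = 911.8 + 0.257 + 174.3 + 23.67 + 9.206 = 1,119 kWh
Cost = 1,119 kWh × £0.167 = £186.90 ≈ £187

£187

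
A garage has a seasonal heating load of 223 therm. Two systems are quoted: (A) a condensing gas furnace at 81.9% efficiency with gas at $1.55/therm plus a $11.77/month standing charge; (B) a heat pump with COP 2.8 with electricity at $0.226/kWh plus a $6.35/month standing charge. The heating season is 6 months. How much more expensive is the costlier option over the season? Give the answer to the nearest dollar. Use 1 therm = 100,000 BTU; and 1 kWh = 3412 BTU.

$73

Heat load = 223 therm × 100,000 = 22,300,000 BTU
Gas: input = 22,300,000 / 0.819 = 27,228,327 BTU = 272.3 therm → 272.3 × $1.55 = $422.04; + 6 × $11.77 standing = $492.66
Heat pump: 22,300,000 BTU / 3412 = 6,536 kWh heat; / 2.8 = 2,334 kWh in → × $0.226 = $527.53; + 6 × $6.35 standing = $565.63
Difference = |$492.66 − $565.63| = $72.97 ≈ $73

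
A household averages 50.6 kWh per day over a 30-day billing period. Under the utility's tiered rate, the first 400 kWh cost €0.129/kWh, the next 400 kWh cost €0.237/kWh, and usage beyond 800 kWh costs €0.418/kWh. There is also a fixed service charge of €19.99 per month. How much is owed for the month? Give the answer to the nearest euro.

Usage = 50.6 kWh/day × 30 days = 1518 kWh
First 400 kWh × €0.129 = €51.60
Next 400 kWh × €0.237 = €94.80
Remaining 718 kWh × €0.418 = €300.12
Energy charge = €446.52; + service €19.99 = €466.51 ≈ €467

€467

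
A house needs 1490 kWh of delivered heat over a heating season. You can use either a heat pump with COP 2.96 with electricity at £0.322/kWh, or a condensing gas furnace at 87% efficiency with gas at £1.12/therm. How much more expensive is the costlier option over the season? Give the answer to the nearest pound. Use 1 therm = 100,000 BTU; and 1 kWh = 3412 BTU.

£97

Heat load = 1490 kWh × 3412 = 5,083,880 BTU
Gas: input = 5,083,880 / 0.87 = 5,843,540 BTU = 58.44 therm → 58.44 × £1.12 = £65.45
Heat pump: 5,083,880 BTU / 3412 = 1,490 kWh heat; / 2.96 = 503.4 kWh in → × £0.322 = £162.09
Difference = |£65.45 − £162.09| = £96.64 ≈ £97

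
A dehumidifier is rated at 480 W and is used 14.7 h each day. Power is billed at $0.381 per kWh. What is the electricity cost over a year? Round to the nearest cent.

Energy = 480 W × 14.7 h/day × 365 days = 2,575,440 Wh = 2,575 kWh
Cost = 2,575 kWh × $0.381/kWh = $981.24

$981.24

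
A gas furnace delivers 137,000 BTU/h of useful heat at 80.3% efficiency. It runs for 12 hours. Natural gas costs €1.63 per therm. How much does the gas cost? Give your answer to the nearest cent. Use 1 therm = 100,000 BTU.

€33.37

Heat delivered = 137,000 BTU/h × 12 h = 1,644,000 BTU
Gas input = 1,644,000 / 0.803 = 2,047,323 BTU
= 2,047,323 / 100,000 = 20.47 therm
Cost = 20.47 × €1.63/therm = €33.37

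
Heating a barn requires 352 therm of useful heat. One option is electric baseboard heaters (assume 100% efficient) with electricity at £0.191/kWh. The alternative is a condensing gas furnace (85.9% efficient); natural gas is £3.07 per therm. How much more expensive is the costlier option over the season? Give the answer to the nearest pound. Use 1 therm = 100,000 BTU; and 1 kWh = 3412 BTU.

£712

Heat load = 352 therm × 100,000 = 35,200,000 BTU
Gas: input = 35,200,000 / 0.859 = 40,977,881 BTU = 409.8 therm → 409.8 × £3.07 = £1,258.02
Electric: 35,200,000 BTU / 3412 = 10,320 kWh → × £0.191 = £1,970.46
Difference = |£1,258.02 − £1,970.46| = £712.44 ≈ £712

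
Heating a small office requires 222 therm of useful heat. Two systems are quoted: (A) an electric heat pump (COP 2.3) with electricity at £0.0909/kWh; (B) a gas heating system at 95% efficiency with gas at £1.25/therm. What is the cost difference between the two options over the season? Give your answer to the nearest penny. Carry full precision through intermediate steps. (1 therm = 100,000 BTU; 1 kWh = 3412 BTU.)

£34.96

Heat load = 222 therm × 100,000 = 22,200,000 BTU
Gas: input = 22,200,000 / 0.95 = 23,368,421 BTU = 233.7 therm → 233.7 × £1.25 = £292.11
Heat pump: 22,200,000 BTU / 3412 = 6,506 kWh heat; / 2.3 = 2,829 kWh in → × £0.0909 = £257.15
Difference = |£292.11 − £257.15| = £34.96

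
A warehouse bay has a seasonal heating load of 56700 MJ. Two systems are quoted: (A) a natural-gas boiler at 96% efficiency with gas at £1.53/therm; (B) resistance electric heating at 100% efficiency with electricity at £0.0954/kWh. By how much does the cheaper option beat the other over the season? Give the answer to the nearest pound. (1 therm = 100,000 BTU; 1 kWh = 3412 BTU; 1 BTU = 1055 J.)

£646

Heat load = 56700 MJ = 56,700,000,000 J / 1055 = 53,744,076 BTU
Gas: input = 53,744,076 / 0.96 = 55,983,412 BTU = 559.8 therm → 559.8 × £1.53 = £856.55
Electric: 53,744,076 BTU / 3412 = 15,750 kWh → × £0.0954 = £1,502.69
Difference = |£856.55 − £1,502.69| = £646.15 ≈ £646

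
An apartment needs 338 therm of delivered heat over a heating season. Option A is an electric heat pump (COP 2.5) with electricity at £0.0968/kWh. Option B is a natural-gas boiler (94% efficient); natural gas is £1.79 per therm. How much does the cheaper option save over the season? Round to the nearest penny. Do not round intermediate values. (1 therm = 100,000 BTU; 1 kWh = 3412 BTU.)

Heat load = 338 therm × 100,000 = 33,800,000 BTU
Gas: input = 33,800,000 / 0.94 = 35,957,447 BTU = 359.6 therm → 359.6 × £1.79 = £643.64
Heat pump: 33,800,000 BTU / 3412 = 9,906 kWh heat; / 2.5 = 3,962 kWh in → × £0.0968 = £383.57
Difference = |£643.64 − £383.57| = £260.07

£260.07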